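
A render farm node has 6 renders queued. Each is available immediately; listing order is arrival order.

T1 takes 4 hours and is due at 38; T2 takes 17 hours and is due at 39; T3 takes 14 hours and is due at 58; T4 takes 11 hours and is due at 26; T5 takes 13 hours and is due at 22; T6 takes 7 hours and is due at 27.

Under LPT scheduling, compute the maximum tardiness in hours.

35

LPT (decreasing processing time): T2 T3 T5 T4 T6 T1.
T2: 0→17, due 39, tardiness 0
T3: 17→31, due 58, tardiness 0
T5: 31→44, due 22, tardiness 22
T4: 44→55, due 26, tardiness 29
T6: 55→62, due 27, tardiness 35
T1: 62→66, due 38, tardiness 28
Maximum = 35.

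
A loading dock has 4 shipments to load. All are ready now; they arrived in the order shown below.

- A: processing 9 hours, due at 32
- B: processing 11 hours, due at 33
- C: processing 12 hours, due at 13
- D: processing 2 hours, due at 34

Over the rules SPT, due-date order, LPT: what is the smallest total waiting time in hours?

35

SPT (increasing processing time): D A B C.
D: waits 0, runs 0→2
A: waits 2, runs 2→11
B: waits 11, runs 11→22
C: waits 22, runs 22→34
Sum = 0+2+11+22 = 35.
EDD (increasing due date): C A B D.
C: waits 0, runs 0→12
A: waits 12, runs 12→21
B: waits 21, runs 21→32
D: waits 32, runs 32→34
Sum = 0+12+21+32 = 65.
LPT (decreasing processing time): C B A D.
C: waits 0, runs 0→12
B: waits 12, runs 12→23
A: waits 23, runs 23→32
D: waits 32, runs 32→34
Sum = 0+12+23+32 = 67.
SPT 35, EDD 65, LPT 67 → minimum 35.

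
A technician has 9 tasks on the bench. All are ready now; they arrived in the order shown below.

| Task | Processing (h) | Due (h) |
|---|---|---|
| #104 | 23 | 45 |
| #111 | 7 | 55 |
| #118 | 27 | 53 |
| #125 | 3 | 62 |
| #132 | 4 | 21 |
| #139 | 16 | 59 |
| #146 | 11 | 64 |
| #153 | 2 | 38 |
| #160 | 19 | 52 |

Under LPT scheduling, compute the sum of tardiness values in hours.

336

LPT (decreasing processing time): #118 #104 #160 #139 #146 #111 #132 #125 #153.
#118: 0→27, due 53, tardiness 0
#104: 27→50, due 45, tardiness 5
#160: 50→69, due 52, tardiness 17
#139: 69→85, due 59, tardiness 26
#146: 85→96, due 64, tardiness 32
#111: 96→103, due 55, tardiness 48
#132: 103→107, due 21, tardiness 86
#125: 107→110, due 62, tardiness 48
#153: 110→112, due 38, tardiness 74
Sum = 0+5+17+26+32+48+86+48+74 = 336.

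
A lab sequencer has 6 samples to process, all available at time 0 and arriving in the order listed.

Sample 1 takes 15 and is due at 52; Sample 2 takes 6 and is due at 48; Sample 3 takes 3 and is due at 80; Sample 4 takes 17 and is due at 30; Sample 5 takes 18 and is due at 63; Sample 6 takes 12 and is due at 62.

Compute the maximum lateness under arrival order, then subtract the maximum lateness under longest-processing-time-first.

FIFO (arrival order): Sample 1 Sample 2 Sample 3 Sample 4 Sample 5 Sample 6.
Sample 1: 0→15, due 52, lateness -37
Sample 2: 15→21, due 48, lateness -27
Sample 3: 21→24, due 80, lateness -56
Sample 4: 24→41, due 30, lateness 11
Sample 5: 41→59, due 63, lateness -4
Sample 6: 59→71, due 62, lateness 9
Maximum = 11.
LPT (decreasing processing time): Sample 5 Sample 4 Sample 1 Sample 6 Sample 2 Sample 3.
Sample 5: 0→18, due 63, lateness -45
Sample 4: 18→35, due 30, lateness 5
Sample 1: 35→50, due 52, lateness -2
Sample 6: 50→62, due 62, lateness 0
Sample 2: 62→68, due 48, lateness 20
Sample 3: 68→71, due 80, lateness -9
Maximum = 20.
Difference = 11 − 20 = -9.

-9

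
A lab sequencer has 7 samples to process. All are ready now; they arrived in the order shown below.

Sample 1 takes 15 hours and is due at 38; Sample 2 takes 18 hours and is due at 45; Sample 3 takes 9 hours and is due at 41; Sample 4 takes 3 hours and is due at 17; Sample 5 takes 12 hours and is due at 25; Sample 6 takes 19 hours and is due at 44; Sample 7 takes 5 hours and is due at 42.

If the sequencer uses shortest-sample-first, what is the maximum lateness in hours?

SPT (increasing processing time): Sample 4 Sample 7 Sample 3 Sample 5 Sample 1 Sample 2 Sample 6.
Sample 4: 0→3, due 17, lateness -14
Sample 7: 3→8, due 42, lateness -34
Sample 3: 8→17, due 41, lateness -24
Sample 5: 17→29, due 25, lateness 4
Sample 1: 29→44, due 38, lateness 6
Sample 2: 44→62, due 45, lateness 17
Sample 6: 62→81, due 44, lateness 37
Maximum = 37.

37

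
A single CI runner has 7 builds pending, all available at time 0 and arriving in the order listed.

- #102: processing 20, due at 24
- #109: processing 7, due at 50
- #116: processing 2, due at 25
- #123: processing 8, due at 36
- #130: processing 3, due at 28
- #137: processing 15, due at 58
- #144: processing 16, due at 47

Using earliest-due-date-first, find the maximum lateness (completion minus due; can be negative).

13

EDD (increasing due date): #102 #116 #130 #123 #144 #109 #137.
#102: 0→20, due 24, lateness -4
#116: 20→22, due 25, lateness -3
#130: 22→25, due 28, lateness -3
#123: 25→33, due 36, lateness -3
#144: 33→49, due 47, lateness 2
#109: 49→56, due 50, lateness 6
#137: 56→71, due 58, lateness 13
Maximum = 13.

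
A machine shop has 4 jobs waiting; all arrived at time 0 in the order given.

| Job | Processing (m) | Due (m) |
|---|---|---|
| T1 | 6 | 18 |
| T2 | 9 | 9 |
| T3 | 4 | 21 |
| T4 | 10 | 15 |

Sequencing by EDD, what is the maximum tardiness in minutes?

8

EDD (increasing due date): T2 T4 T1 T3.
T2: 0→9, due 9, tardiness 0
T4: 9→19, due 15, tardiness 4
T1: 19→25, due 18, tardiness 7
T3: 25→29, due 21, tardiness 8
Maximum = 8.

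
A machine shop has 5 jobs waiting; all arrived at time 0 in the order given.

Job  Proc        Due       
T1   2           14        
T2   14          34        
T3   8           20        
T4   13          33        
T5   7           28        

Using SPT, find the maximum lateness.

SPT (increasing processing time): T1 T5 T3 T4 T2.
T1: 0→2, due 14, lateness -12
T5: 2→9, due 28, lateness -19
T3: 9→17, due 20, lateness -3
T4: 17→30, due 33, lateness -3
T2: 30→44, due 34, lateness 10
Maximum = 10.

10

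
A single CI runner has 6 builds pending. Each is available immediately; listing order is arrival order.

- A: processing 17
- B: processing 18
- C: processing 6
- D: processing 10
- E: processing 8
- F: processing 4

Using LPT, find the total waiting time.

210

LPT (decreasing processing time): B A D E C F.
B: waits 0, runs 0→18
A: waits 18, runs 18→35
D: waits 35, runs 35→45
E: waits 45, runs 45→53
C: waits 53, runs 53→59
F: waits 59, runs 59→63
Sum = 0+18+35+45+53+59 = 210.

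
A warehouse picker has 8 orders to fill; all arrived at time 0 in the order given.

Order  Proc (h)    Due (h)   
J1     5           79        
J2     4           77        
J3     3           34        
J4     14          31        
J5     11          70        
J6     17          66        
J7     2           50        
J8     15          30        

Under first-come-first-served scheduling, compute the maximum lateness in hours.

FIFO (arrival order): J1 J2 J3 J4 J5 J6 J7 J8.
J1: 0→5, due 79, lateness -74
J2: 5→9, due 77, lateness -68
J3: 9→12, due 34, lateness -22
J4: 12→26, due 31, lateness -5
J5: 26→37, due 70, lateness -33
J6: 37→54, due 66, lateness -12
J7: 54→56, due 50, lateness 6
J8: 56→71, due 30, lateness 41
Maximum = 41.

41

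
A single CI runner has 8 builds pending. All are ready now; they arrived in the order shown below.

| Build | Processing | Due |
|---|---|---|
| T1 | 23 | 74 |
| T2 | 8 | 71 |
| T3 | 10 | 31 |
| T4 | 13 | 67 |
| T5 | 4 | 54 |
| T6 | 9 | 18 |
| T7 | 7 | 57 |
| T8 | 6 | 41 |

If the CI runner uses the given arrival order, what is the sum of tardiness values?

119

FIFO (arrival order): T1 T2 T3 T4 T5 T6 T7 T8.
T1: 0→23, due 74, tardiness 0
T2: 23→31, due 71, tardiness 0
T3: 31→41, due 31, tardiness 10
T4: 41→54, due 67, tardiness 0
T5: 54→58, due 54, tardiness 4
T6: 58→67, due 18, tardiness 49
T7: 67→74, due 57, tardiness 17
T8: 74→80, due 41, tardiness 39
Sum = 0+0+10+0+4+49+17+39 = 119.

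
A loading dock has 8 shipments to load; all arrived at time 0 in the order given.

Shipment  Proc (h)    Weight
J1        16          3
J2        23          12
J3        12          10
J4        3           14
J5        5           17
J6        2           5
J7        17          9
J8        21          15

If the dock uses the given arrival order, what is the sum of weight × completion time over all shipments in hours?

5277

FIFO (arrival order): J1 J2 J3 J4 J5 J6 J7 J8.
J1: finishes 16, weight 3, w·C = 48
J2: finishes 39, weight 12, w·C = 468
J3: finishes 51, weight 10, w·C = 510
J4: finishes 54, weight 14, w·C = 756
J5: finishes 59, weight 17, w·C = 1003
J6: finishes 61, weight 5, w·C = 305
J7: finishes 78, weight 9, w·C = 702
J8: finishes 99, weight 15, w·C = 1485
Sum = 48+468+510+756+1003+305+702+1485 = 5277.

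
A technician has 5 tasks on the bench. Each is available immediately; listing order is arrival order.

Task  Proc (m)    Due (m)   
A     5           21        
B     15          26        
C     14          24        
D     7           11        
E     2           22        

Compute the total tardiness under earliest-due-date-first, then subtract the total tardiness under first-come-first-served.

-40

EDD (increasing due date): D A E C B.
D: 0→7, due 11, tardiness 0
A: 7→12, due 21, tardiness 0
E: 12→14, due 22, tardiness 0
C: 14→28, due 24, tardiness 4
B: 28→43, due 26, tardiness 17
Sum = 0+0+0+4+17 = 21.
FIFO (arrival order): A B C D E.
A: 0→5, due 21, tardiness 0
B: 5→20, due 26, tardiness 0
C: 20→34, due 24, tardiness 10
D: 34→41, due 11, tardiness 30
E: 41→43, due 22, tardiness 21
Sum = 0+0+10+30+21 = 61.
Difference = 21 − 61 = -40.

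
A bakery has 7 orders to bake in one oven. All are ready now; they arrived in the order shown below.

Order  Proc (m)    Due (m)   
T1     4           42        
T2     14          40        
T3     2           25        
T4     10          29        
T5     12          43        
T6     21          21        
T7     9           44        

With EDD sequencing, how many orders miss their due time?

EDD (increasing due date): T6 T3 T4 T2 T1 T5 T7.
T6: 0→21, due 21, tardiness 0
T3: 21→23, due 25, tardiness 0
T4: 23→33, due 29, tardiness 4
T2: 33→47, due 40, tardiness 7
T1: 47→51, due 42, tardiness 9
T5: 51→63, due 43, tardiness 20
T7: 63→72, due 44, tardiness 28
Late orders: 5.

5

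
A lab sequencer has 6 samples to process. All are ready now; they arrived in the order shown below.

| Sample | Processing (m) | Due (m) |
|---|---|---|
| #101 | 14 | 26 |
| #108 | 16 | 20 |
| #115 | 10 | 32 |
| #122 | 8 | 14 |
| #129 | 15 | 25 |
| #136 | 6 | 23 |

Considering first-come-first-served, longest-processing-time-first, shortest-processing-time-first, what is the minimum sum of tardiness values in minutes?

FIFO (arrival order): #101 #108 #115 #122 #129 #136.
#101: 0→14, due 26, tardiness 0
#108: 14→30, due 20, tardiness 10
#115: 30→40, due 32, tardiness 8
#122: 40→48, due 14, tardiness 34
#129: 48→63, due 25, tardiness 38
#136: 63→69, due 23, tardiness 46
Sum = 0+10+8+34+38+46 = 136.
LPT (decreasing processing time): #108 #129 #101 #115 #122 #136.
#108: 0→16, due 20, tardiness 0
#129: 16→31, due 25, tardiness 6
#101: 31→45, due 26, tardiness 19
#115: 45→55, due 32, tardiness 23
#122: 55→63, due 14, tardiness 49
#136: 63→69, due 23, tardiness 46
Sum = 0+6+19+23+49+46 = 143.
SPT (increasing processing time): #136 #122 #115 #101 #129 #108.
#136: 0→6, due 23, tardiness 0
#122: 6→14, due 14, tardiness 0
#115: 14→24, due 32, tardiness 0
#101: 24→38, due 26, tardiness 12
#129: 38→53, due 25, tardiness 28
#108: 53→69, due 20, tardiness 49
Sum = 0+0+0+12+28+49 = 89.
FIFO 136, LPT 143, SPT 89 → minimum 89.

89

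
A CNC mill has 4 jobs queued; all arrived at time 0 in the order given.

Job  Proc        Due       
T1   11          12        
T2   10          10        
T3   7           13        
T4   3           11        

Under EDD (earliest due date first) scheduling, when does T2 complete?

EDD (increasing due date): T2 T4 T1 T3.
T2: 0→10

10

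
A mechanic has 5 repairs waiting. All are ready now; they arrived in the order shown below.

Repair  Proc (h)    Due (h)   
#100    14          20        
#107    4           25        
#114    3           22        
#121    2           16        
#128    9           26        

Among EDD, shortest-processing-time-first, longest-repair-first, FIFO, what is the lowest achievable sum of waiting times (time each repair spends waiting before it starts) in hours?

34

EDD (increasing due date): #121 #100 #114 #107 #128.
#121: waits 0, runs 0→2
#100: waits 2, runs 2→16
#114: waits 16, runs 16→19
#107: waits 19, runs 19→23
#128: waits 23, runs 23→32
Sum = 0+2+16+19+23 = 60.
SPT (increasing processing time): #121 #114 #107 #128 #100.
#121: waits 0, runs 0→2
#114: waits 2, runs 2→5
#107: waits 5, runs 5→9
#128: waits 9, runs 9→18
#100: waits 18, runs 18→32
Sum = 0+2+5+9+18 = 34.
LPT (decreasing processing time): #100 #128 #107 #114 #121.
#100: waits 0, runs 0→14
#128: waits 14, runs 14→23
#107: waits 23, runs 23→27
#114: waits 27, runs 27→30
#121: waits 30, runs 30→32
Sum = 0+14+23+27+30 = 94.
FIFO (arrival order): #100 #107 #114 #121 #128.
#100: waits 0, runs 0→14
#107: waits 14, runs 14→18
#114: waits 18, runs 18→21
#121: waits 21, runs 21→23
#128: waits 23, runs 23→32
Sum = 0+14+18+21+23 = 76.
EDD 60, SPT 34, LPT 94, FIFO 76 → minimum 34.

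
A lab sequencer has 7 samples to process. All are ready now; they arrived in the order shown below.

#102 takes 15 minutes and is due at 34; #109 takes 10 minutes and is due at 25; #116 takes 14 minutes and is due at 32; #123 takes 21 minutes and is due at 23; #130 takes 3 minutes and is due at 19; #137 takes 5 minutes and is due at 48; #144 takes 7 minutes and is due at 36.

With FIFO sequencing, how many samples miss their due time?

5

FIFO (arrival order): #102 #109 #116 #123 #130 #137 #144.
#102: 0→15, due 34, tardiness 0
#109: 15→25, due 25, tardiness 0
#116: 25→39, due 32, tardiness 7
#123: 39→60, due 23, tardiness 37
#130: 60→63, due 19, tardiness 44
#137: 63→68, due 48, tardiness 20
#144: 68→75, due 36, tardiness 39
Late samples: 5.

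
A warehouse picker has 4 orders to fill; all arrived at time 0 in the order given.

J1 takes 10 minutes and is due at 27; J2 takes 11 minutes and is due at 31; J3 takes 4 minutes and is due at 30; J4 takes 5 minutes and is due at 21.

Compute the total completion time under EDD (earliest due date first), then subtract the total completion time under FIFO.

EDD (increasing due date): J4 J1 J3 J2.
J4: 0→5
J1: 5→15
J3: 15→19
J2: 19→30
Sum = 5+15+19+30 = 69.
FIFO (arrival order): J1 J2 J3 J4.
J1: 0→10
J2: 10→21
J3: 21→25
J4: 25→30
Sum = 10+21+25+30 = 86.
Difference = 69 − 86 = -17.

-17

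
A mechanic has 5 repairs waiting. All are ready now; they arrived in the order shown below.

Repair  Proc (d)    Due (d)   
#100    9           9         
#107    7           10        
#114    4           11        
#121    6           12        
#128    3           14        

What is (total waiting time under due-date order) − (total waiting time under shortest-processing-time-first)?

28

EDD (increasing due date): #100 #107 #114 #121 #128.
#100: waits 0, runs 0→9
#107: waits 9, runs 9→16
#114: waits 16, runs 16→20
#121: waits 20, runs 20→26
#128: waits 26, runs 26→29
Sum = 0+9+16+20+26 = 71.
SPT (increasing processing time): #128 #114 #121 #107 #100.
#128: waits 0, runs 0→3
#114: waits 3, runs 3→7
#121: waits 7, runs 7→13
#107: waits 13, runs 13→20
#100: waits 20, runs 20→29
Sum = 0+3+7+13+20 = 43.
Difference = 71 − 43 = 28.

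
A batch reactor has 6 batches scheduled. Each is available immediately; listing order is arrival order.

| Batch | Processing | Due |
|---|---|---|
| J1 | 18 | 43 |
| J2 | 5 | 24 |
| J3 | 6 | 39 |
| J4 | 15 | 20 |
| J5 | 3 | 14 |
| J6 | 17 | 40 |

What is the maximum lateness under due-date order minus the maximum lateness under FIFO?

-12

EDD (increasing due date): J5 J4 J2 J3 J6 J1.
J5: 0→3, due 14, lateness -11
J4: 3→18, due 20, lateness -2
J2: 18→23, due 24, lateness -1
J3: 23→29, due 39, lateness -10
J6: 29→46, due 40, lateness 6
J1: 46→64, due 43, lateness 21
Maximum = 21.
FIFO (arrival order): J1 J2 J3 J4 J5 J6.
J1: 0→18, due 43, lateness -25
J2: 18→23, due 24, lateness -1
J3: 23→29, due 39, lateness -10
J4: 29→44, due 20, lateness 24
J5: 44→47, due 14, lateness 33
J6: 47→64, due 40, lateness 24
Maximum = 33.
Difference = 21 − 33 = -12.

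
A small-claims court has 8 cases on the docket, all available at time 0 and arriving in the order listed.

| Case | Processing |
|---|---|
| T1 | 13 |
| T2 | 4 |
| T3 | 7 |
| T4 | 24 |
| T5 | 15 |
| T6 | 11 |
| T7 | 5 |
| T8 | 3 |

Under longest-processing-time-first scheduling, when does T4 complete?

24

LPT (decreasing processing time): T4 T5 T1 T6 T3 T7 T2 T8.
T4: 0→24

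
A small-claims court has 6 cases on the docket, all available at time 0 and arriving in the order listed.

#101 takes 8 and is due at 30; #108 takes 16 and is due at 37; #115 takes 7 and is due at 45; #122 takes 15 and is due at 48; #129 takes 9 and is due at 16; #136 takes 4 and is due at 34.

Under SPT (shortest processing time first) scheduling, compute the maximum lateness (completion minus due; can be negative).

SPT (increasing processing time): #136 #115 #101 #129 #122 #108.
#136: 0→4, due 34, lateness -30
#115: 4→11, due 45, lateness -34
#101: 11→19, due 30, lateness -11
#129: 19→28, due 16, lateness 12
#122: 28→43, due 48, lateness -5
#108: 43→59, due 37, lateness 22
Maximum = 22.

22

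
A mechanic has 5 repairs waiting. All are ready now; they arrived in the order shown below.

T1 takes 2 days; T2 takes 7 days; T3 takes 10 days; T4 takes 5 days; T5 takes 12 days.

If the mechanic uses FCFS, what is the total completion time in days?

90

FIFO (arrival order): T1 T2 T3 T4 T5.
T1: 0→2
T2: 2→9
T3: 9→19
T4: 19→24
T5: 24→36
Sum = 2+9+19+24+36 = 90.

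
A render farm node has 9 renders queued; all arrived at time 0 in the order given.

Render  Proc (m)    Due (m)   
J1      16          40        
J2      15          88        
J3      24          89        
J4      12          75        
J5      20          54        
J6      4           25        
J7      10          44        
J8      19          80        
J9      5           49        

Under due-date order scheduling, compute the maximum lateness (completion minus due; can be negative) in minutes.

36

EDD (increasing due date): J6 J1 J7 J9 J5 J4 J8 J2 J3.
J6: 0→4, due 25, lateness -21
J1: 4→20, due 40, lateness -20
J7: 20→30, due 44, lateness -14
J9: 30→35, due 49, lateness -14
J5: 35→55, due 54, lateness 1
J4: 55→67, due 75, lateness -8
J8: 67→86, due 80, lateness 6
J2: 86→101, due 88, lateness 13
J3: 101→125, due 89, lateness 36
Maximum = 36.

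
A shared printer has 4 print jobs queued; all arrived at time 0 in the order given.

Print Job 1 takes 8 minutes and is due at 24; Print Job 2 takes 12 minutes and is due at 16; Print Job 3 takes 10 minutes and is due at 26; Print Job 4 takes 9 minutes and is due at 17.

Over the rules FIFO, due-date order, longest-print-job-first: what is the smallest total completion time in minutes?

FIFO (arrival order): Print Job 1 Print Job 2 Print Job 3 Print Job 4.
Print Job 1: 0→8
Print Job 2: 8→20
Print Job 3: 20→30
Print Job 4: 30→39
Sum = 8+20+30+39 = 97.
EDD (increasing due date): Print Job 2 Print Job 4 Print Job 1 Print Job 3.
Print Job 2: 0→12
Print Job 4: 12→21
Print Job 1: 21→29
Print Job 3: 29→39
Sum = 12+21+29+39 = 101.
LPT (decreasing processing time): Print Job 2 Print Job 3 Print Job 4 Print Job 1.
Print Job 2: 0→12
Print Job 3: 12→22
Print Job 4: 22→31
Print Job 1: 31→39
Sum = 12+22+31+39 = 104.
FIFO 97, EDD 101, LPT 104 → minimum 97.

97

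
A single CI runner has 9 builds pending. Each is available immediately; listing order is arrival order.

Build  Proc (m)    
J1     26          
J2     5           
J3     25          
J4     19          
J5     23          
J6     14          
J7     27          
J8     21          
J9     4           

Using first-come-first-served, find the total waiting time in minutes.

FIFO (arrival order): J1 J2 J3 J4 J5 J6 J7 J8 J9.
J1: waits 0, runs 0→26
J2: waits 26, runs 26→31
J3: waits 31, runs 31→56
J4: waits 56, runs 56→75
J5: waits 75, runs 75→98
J6: waits 98, runs 98→112
J7: waits 112, runs 112→139
J8: waits 139, runs 139→160
J9: waits 160, runs 160→164
Sum = 0+26+31+56+75+98+112+139+160 = 697.

697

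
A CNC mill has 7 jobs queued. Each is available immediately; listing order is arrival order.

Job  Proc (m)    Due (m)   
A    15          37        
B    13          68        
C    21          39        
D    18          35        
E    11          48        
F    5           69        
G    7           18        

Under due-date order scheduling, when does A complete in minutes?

EDD (increasing due date): G D A C E B F.
G: 0→7
D: 7→25
A: 25→40

40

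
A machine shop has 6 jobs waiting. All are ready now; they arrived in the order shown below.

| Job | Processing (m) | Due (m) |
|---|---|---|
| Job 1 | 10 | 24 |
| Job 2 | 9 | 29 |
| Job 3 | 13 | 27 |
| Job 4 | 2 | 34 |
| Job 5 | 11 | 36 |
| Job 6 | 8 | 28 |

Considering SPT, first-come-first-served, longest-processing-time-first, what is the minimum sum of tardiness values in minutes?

35

SPT (increasing processing time): Job 4 Job 6 Job 2 Job 1 Job 5 Job 3.
Job 4: 0→2, due 34, tardiness 0
Job 6: 2→10, due 28, tardiness 0
Job 2: 10→19, due 29, tardiness 0
Job 1: 19→29, due 24, tardiness 5
Job 5: 29→40, due 36, tardiness 4
Job 3: 40→53, due 27, tardiness 26
Sum = 0+0+0+5+4+26 = 35.
FIFO (arrival order): Job 1 Job 2 Job 3 Job 4 Job 5 Job 6.
Job 1: 0→10, due 24, tardiness 0
Job 2: 10→19, due 29, tardiness 0
Job 3: 19→32, due 27, tardiness 5
Job 4: 32→34, due 34, tardiness 0
Job 5: 34→45, due 36, tardiness 9
Job 6: 45→53, due 28, tardiness 25
Sum = 0+0+5+0+9+25 = 39.
LPT (decreasing processing time): Job 3 Job 5 Job 1 Job 2 Job 6 Job 4.
Job 3: 0→13, due 27, tardiness 0
Job 5: 13→24, due 36, tardiness 0
Job 1: 24→34, due 24, tardiness 10
Job 2: 34→43, due 29, tardiness 14
Job 6: 43→51, due 28, tardiness 23
Job 4: 51→53, due 34, tardiness 19
Sum = 0+0+10+14+23+19 = 66.
SPT 35, FIFO 39, LPT 66 → minimum 35.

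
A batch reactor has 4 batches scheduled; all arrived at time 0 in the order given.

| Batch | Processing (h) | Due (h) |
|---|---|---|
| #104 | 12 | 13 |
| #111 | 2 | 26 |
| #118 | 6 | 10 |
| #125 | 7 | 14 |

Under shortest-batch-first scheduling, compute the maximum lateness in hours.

SPT (increasing processing time): #111 #118 #125 #104.
#111: 0→2, due 26, lateness -24
#118: 2→8, due 10, lateness -2
#125: 8→15, due 14, lateness 1
#104: 15→27, due 13, lateness 14
Maximum = 14.

14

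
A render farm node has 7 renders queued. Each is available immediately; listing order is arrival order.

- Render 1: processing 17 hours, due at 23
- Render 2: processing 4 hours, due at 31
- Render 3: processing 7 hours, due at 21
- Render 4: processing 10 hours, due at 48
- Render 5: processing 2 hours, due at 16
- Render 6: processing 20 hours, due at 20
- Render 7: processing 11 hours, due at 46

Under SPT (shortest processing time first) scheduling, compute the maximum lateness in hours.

51

SPT (increasing processing time): Render 5 Render 2 Render 3 Render 4 Render 7 Render 1 Render 6.
Render 5: 0→2, due 16, lateness -14
Render 2: 2→6, due 31, lateness -25
Render 3: 6→13, due 21, lateness -8
Render 4: 13→23, due 48, lateness -25
Render 7: 23→34, due 46, lateness -12
Render 1: 34→51, due 23, lateness 28
Render 6: 51→71, due 20, lateness 51
Maximum = 51.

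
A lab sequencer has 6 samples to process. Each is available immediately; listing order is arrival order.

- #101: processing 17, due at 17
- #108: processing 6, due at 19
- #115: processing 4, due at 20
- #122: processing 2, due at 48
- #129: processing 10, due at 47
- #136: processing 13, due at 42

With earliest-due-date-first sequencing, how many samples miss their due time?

4

EDD (increasing due date): #101 #108 #115 #136 #129 #122.
#101: 0→17, due 17, tardiness 0
#108: 17→23, due 19, tardiness 4
#115: 23→27, due 20, tardiness 7
#136: 27→40, due 42, tardiness 0
#129: 40→50, due 47, tardiness 3
#122: 50→52, due 48, tardiness 4
Late samples: 4.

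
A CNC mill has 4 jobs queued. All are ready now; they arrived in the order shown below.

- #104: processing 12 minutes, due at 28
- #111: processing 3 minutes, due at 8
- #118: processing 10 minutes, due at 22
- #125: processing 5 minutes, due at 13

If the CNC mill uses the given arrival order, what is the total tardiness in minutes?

27

FIFO (arrival order): #104 #111 #118 #125.
#104: 0→12, due 28, tardiness 0
#111: 12→15, due 8, tardiness 7
#118: 15→25, due 22, tardiness 3
#125: 25→30, due 13, tardiness 17
Sum = 0+7+3+17 = 27.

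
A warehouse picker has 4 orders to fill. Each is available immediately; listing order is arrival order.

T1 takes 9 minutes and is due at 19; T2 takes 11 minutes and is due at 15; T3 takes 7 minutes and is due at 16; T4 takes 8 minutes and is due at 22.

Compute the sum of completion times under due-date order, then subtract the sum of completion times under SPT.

EDD (increasing due date): T2 T3 T1 T4.
T2: 0→11
T3: 11→18
T1: 18→27
T4: 27→35
Sum = 11+18+27+35 = 91.
SPT (increasing processing time): T3 T4 T1 T2.
T3: 0→7
T4: 7→15
T1: 15→24
T2: 24→35
Sum = 7+15+24+35 = 81.
Difference = 91 − 81 = 10.

10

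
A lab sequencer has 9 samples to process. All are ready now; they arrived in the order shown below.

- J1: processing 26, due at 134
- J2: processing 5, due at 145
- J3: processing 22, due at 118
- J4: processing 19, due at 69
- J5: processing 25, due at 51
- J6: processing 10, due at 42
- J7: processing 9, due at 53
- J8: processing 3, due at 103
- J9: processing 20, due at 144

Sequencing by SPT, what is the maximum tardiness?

62

SPT (increasing processing time): J8 J2 J7 J6 J4 J9 J3 J5 J1.
J8: 0→3, due 103, tardiness 0
J2: 3→8, due 145, tardiness 0
J7: 8→17, due 53, tardiness 0
J6: 17→27, due 42, tardiness 0
J4: 27→46, due 69, tardiness 0
J9: 46→66, due 144, tardiness 0
J3: 66→88, due 118, tardiness 0
J5: 88→113, due 51, tardiness 62
J1: 113→139, due 134, tardiness 5
Maximum = 62.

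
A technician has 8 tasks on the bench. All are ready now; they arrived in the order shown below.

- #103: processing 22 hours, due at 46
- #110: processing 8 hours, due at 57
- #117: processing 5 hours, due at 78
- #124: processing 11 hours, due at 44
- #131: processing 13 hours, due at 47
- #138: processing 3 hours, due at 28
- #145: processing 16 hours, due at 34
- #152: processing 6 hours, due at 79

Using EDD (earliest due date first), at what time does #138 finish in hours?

3

EDD (increasing due date): #138 #145 #124 #103 #131 #110 #117 #152.
#138: 0→3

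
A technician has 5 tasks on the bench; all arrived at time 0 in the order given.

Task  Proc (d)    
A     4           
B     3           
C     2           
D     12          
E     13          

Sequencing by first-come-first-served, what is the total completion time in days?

FIFO (arrival order): A B C D E.
A: 0→4
B: 4→7
C: 7→9
D: 9→21
E: 21→34
Sum = 4+7+9+21+34 = 75.

75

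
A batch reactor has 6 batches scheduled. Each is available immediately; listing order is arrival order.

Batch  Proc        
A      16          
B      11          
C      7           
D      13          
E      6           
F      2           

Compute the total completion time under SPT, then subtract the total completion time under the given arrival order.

SPT (increasing processing time): F E C B D A.
F: 0→2
E: 2→8
C: 8→15
B: 15→26
D: 26→39
A: 39→55
Sum = 2+8+15+26+39+55 = 145.
FIFO (arrival order): A B C D E F.
A: 0→16
B: 16→27
C: 27→34
D: 34→47
E: 47→53
F: 53→55
Sum = 16+27+34+47+53+55 = 232.
Difference = 145 − 232 = -87.

-87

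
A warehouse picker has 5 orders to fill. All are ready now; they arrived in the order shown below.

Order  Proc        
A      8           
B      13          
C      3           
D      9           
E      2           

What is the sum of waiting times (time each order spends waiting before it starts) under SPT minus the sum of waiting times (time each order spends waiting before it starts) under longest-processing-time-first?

SPT (increasing processing time): E C A D B.
E: waits 0, runs 0→2
C: waits 2, runs 2→5
A: waits 5, runs 5→13
D: waits 13, runs 13→22
B: waits 22, runs 22→35
Sum = 0+2+5+13+22 = 42.
LPT (decreasing processing time): B D A C E.
B: waits 0, runs 0→13
D: waits 13, runs 13→22
A: waits 22, runs 22→30
C: waits 30, runs 30→33
E: waits 33, runs 33→35
Sum = 0+13+22+30+33 = 98.
Difference = 42 − 98 = -56.

-56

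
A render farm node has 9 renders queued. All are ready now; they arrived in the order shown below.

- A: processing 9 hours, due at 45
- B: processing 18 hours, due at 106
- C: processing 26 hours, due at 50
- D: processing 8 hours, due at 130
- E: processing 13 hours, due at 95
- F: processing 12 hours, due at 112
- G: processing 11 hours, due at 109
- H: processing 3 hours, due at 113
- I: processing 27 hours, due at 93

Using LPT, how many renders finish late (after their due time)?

LPT (decreasing processing time): I C B E F G A D H.
I: 0→27, due 93, tardiness 0
C: 27→53, due 50, tardiness 3
B: 53→71, due 106, tardiness 0
E: 71→84, due 95, tardiness 0
F: 84→96, due 112, tardiness 0
G: 96→107, due 109, tardiness 0
A: 107→116, due 45, tardiness 71
D: 116→124, due 130, tardiness 0
H: 124→127, due 113, tardiness 14
Late renders: 3.

3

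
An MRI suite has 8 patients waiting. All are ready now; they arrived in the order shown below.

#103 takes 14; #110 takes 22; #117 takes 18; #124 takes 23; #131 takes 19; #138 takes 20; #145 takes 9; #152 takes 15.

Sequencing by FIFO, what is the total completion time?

FIFO (arrival order): #103 #110 #117 #124 #131 #138 #145 #152.
#103: 0→14
#110: 14→36
#117: 36→54
#124: 54→77
#131: 77→96
#138: 96→116
#145: 116→125
#152: 125→140
Sum = 14+36+54+77+96+116+125+140 = 658.

658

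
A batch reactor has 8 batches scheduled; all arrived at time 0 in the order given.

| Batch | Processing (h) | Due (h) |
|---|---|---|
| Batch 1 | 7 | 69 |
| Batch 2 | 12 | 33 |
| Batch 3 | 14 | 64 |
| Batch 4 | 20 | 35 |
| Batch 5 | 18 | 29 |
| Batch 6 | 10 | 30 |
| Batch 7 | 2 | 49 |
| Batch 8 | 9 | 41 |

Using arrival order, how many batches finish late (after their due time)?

5

FIFO (arrival order): Batch 1 Batch 2 Batch 3 Batch 4 Batch 5 Batch 6 Batch 7 Batch 8.
Batch 1: 0→7, due 69, tardiness 0
Batch 2: 7→19, due 33, tardiness 0
Batch 3: 19→33, due 64, tardiness 0
Batch 4: 33→53, due 35, tardiness 18
Batch 5: 53→71, due 29, tardiness 42
Batch 6: 71→81, due 30, tardiness 51
Batch 7: 81→83, due 49, tardiness 34
Batch 8: 83→92, due 41, tardiness 51
Late batches: 5.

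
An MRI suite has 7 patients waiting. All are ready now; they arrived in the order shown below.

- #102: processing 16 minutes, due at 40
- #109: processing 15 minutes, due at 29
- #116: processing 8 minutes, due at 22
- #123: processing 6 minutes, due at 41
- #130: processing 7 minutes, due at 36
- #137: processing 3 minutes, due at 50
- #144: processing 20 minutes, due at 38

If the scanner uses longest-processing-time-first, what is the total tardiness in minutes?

145

LPT (decreasing processing time): #144 #102 #109 #116 #130 #123 #137.
#144: 0→20, due 38, tardiness 0
#102: 20→36, due 40, tardiness 0
#109: 36→51, due 29, tardiness 22
#116: 51→59, due 22, tardiness 37
#130: 59→66, due 36, tardiness 30
#123: 66→72, due 41, tardiness 31
#137: 72→75, due 50, tardiness 25
Sum = 0+0+22+37+30+31+25 = 145.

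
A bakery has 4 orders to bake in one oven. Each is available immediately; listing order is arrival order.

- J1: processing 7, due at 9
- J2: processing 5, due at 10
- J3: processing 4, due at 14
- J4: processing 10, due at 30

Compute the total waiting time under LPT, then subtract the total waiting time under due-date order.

LPT (decreasing processing time): J4 J1 J2 J3.
J4: waits 0, runs 0→10
J1: waits 10, runs 10→17
J2: waits 17, runs 17→22
J3: waits 22, runs 22→26
Sum = 0+10+17+22 = 49.
EDD (increasing due date): J1 J2 J3 J4.
J1: waits 0, runs 0→7
J2: waits 7, runs 7→12
J3: waits 12, runs 12→16
J4: waits 16, runs 16→26
Sum = 0+7+12+16 = 35.
Difference = 49 − 35 = 14.

14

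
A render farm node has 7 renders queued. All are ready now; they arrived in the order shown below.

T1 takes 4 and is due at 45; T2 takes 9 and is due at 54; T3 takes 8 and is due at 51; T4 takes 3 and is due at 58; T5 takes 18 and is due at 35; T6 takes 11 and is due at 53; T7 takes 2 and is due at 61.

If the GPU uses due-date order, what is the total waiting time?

EDD (increasing due date): T5 T1 T3 T6 T2 T4 T7.
T5: waits 0, runs 0→18
T1: waits 18, runs 18→22
T3: waits 22, runs 22→30
T6: waits 30, runs 30→41
T2: waits 41, runs 41→50
T4: waits 50, runs 50→53
T7: waits 53, runs 53→55
Sum = 0+18+22+30+41+50+53 = 214.

214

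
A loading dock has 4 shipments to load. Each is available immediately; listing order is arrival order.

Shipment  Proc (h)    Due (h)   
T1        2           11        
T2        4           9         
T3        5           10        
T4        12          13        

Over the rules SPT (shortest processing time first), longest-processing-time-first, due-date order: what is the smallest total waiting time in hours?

SPT (increasing processing time): T1 T2 T3 T4.
T1: waits 0, runs 0→2
T2: waits 2, runs 2→6
T3: waits 6, runs 6→11
T4: waits 11, runs 11→23
Sum = 0+2+6+11 = 19.
LPT (decreasing processing time): T4 T3 T2 T1.
T4: waits 0, runs 0→12
T3: waits 12, runs 12→17
T2: waits 17, runs 17→21
T1: waits 21, runs 21→23
Sum = 0+12+17+21 = 50.
EDD (increasing due date): T2 T3 T1 T4.
T2: waits 0, runs 0→4
T3: waits 4, runs 4→9
T1: waits 9, runs 9→11
T4: waits 11, runs 11→23
Sum = 0+4+9+11 = 24.
SPT 19, LPT 50, EDD 24 → minimum 19.

19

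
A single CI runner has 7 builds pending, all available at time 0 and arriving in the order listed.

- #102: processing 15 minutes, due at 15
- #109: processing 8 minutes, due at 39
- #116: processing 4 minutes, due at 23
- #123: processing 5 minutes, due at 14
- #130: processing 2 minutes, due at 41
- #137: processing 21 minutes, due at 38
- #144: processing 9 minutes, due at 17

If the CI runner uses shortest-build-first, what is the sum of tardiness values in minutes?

SPT (increasing processing time): #130 #116 #123 #109 #144 #102 #137.
#130: 0→2, due 41, tardiness 0
#116: 2→6, due 23, tardiness 0
#123: 6→11, due 14, tardiness 0
#109: 11→19, due 39, tardiness 0
#144: 19→28, due 17, tardiness 11
#102: 28→43, due 15, tardiness 28
#137: 43→64, due 38, tardiness 26
Sum = 0+0+0+0+11+28+26 = 65.

65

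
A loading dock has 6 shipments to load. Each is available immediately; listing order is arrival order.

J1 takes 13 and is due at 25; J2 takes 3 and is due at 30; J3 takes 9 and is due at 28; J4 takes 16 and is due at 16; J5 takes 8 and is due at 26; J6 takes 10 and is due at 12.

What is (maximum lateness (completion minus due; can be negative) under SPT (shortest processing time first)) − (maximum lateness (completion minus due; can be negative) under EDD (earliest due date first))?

14

SPT (increasing processing time): J2 J5 J3 J6 J1 J4.
J2: 0→3, due 30, lateness -27
J5: 3→11, due 26, lateness -15
J3: 11→20, due 28, lateness -8
J6: 20→30, due 12, lateness 18
J1: 30→43, due 25, lateness 18
J4: 43→59, due 16, lateness 43
Maximum = 43.
EDD (increasing due date): J6 J4 J1 J5 J3 J2.
J6: 0→10, due 12, lateness -2
J4: 10→26, due 16, lateness 10
J1: 26→39, due 25, lateness 14
J5: 39→47, due 26, lateness 21
J3: 47→56, due 28, lateness 28
J2: 56→59, due 30, lateness 29
Maximum = 29.
Difference = 43 − 29 = 14.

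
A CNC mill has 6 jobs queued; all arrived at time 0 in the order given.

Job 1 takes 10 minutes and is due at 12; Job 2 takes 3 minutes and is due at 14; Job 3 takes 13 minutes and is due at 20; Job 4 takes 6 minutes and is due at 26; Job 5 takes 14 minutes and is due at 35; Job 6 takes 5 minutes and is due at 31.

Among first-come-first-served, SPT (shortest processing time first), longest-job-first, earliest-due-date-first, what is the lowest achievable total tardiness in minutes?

FIFO (arrival order): Job 1 Job 2 Job 3 Job 4 Job 5 Job 6.
Job 1: 0→10, due 12, tardiness 0
Job 2: 10→13, due 14, tardiness 0
Job 3: 13→26, due 20, tardiness 6
Job 4: 26→32, due 26, tardiness 6
Job 5: 32→46, due 35, tardiness 11
Job 6: 46→51, due 31, tardiness 20
Sum = 0+0+6+6+11+20 = 43.
SPT (increasing processing time): Job 2 Job 6 Job 4 Job 1 Job 3 Job 5.
Job 2: 0→3, due 14, tardiness 0
Job 6: 3→8, due 31, tardiness 0
Job 4: 8→14, due 26, tardiness 0
Job 1: 14→24, due 12, tardiness 12
Job 3: 24→37, due 20, tardiness 17
Job 5: 37→51, due 35, tardiness 16
Sum = 0+0+0+12+17+16 = 45.
LPT (decreasing processing time): Job 5 Job 3 Job 1 Job 4 Job 6 Job 2.
Job 5: 0→14, due 35, tardiness 0
Job 3: 14→27, due 20, tardiness 7
Job 1: 27→37, due 12, tardiness 25
Job 4: 37→43, due 26, tardiness 17
Job 6: 43→48, due 31, tardiness 17
Job 2: 48→51, due 14, tardiness 37
Sum = 0+7+25+17+17+37 = 103.
EDD (increasing due date): Job 1 Job 2 Job 3 Job 4 Job 6 Job 5.
Job 1: 0→10, due 12, tardiness 0
Job 2: 10→13, due 14, tardiness 0
Job 3: 13→26, due 20, tardiness 6
Job 4: 26→32, due 26, tardiness 6
Job 6: 32→37, due 31, tardiness 6
Job 5: 37→51, due 35, tardiness 16
Sum = 0+0+6+6+6+16 = 34.
FIFO 43, SPT 45, LPT 103, EDD 34 → minimum 34.

34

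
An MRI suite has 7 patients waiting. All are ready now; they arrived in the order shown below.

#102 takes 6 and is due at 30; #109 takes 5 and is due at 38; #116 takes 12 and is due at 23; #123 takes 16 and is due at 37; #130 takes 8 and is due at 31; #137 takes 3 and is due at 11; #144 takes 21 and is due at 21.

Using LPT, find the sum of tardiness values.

LPT (decreasing processing time): #144 #123 #116 #130 #102 #109 #137.
#144: 0→21, due 21, tardiness 0
#123: 21→37, due 37, tardiness 0
#116: 37→49, due 23, tardiness 26
#130: 49→57, due 31, tardiness 26
#102: 57→63, due 30, tardiness 33
#109: 63→68, due 38, tardiness 30
#137: 68→71, due 11, tardiness 60
Sum = 0+0+26+26+33+30+60 = 175.

175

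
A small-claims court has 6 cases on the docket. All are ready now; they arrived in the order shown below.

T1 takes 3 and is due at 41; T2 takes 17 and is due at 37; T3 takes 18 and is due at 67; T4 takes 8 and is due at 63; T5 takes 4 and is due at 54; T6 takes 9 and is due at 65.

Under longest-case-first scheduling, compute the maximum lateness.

LPT (decreasing processing time): T3 T2 T6 T4 T5 T1.
T3: 0→18, due 67, lateness -49
T2: 18→35, due 37, lateness -2
T6: 35→44, due 65, lateness -21
T4: 44→52, due 63, lateness -11
T5: 52→56, due 54, lateness 2
T1: 56→59, due 41, lateness 18
Maximum = 18.

18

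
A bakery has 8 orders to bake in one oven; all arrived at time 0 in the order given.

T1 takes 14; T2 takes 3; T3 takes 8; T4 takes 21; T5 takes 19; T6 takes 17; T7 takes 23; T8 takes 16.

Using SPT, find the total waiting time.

313

SPT (increasing processing time): T2 T3 T1 T8 T6 T5 T4 T7.
T2: waits 0, runs 0→3
T3: waits 3, runs 3→11
T1: waits 11, runs 11→25
T8: waits 25, runs 25→41
T6: waits 41, runs 41→58
T5: waits 58, runs 58→77
T4: waits 77, runs 77→98
T7: waits 98, runs 98→121
Sum = 0+3+11+25+41+58+77+98 = 313.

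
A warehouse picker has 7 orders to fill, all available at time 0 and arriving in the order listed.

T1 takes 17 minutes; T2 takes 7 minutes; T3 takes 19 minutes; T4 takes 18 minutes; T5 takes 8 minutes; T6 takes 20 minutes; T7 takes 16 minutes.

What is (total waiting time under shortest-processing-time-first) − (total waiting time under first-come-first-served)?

-51

SPT (increasing processing time): T2 T5 T7 T1 T4 T3 T6.
T2: waits 0, runs 0→7
T5: waits 7, runs 7→15
T7: waits 15, runs 15→31
T1: waits 31, runs 31→48
T4: waits 48, runs 48→66
T3: waits 66, runs 66→85
T6: waits 85, runs 85→105
Sum = 0+7+15+31+48+66+85 = 252.
FIFO (arrival order): T1 T2 T3 T4 T5 T6 T7.
T1: waits 0, runs 0→17
T2: waits 17, runs 17→24
T3: waits 24, runs 24→43
T4: waits 43, runs 43→61
T5: waits 61, runs 61→69
T6: waits 69, runs 69→89
T7: waits 89, runs 89→105
Sum = 0+17+24+43+61+69+89 = 303.
Difference = 252 − 303 = -51.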